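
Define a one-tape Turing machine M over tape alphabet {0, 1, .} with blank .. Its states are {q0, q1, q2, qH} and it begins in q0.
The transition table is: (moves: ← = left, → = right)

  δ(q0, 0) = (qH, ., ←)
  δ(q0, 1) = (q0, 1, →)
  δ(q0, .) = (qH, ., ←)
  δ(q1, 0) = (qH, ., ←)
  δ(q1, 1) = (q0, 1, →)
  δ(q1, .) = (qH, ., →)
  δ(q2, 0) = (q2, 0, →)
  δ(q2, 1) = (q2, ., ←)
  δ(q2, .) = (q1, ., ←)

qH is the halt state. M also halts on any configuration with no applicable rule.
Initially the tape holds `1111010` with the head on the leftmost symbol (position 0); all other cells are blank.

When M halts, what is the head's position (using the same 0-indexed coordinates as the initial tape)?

3

q0 | [1]111010   read 1 → write 1, move →, go to q0
q0 | 1[1]11010   read 1 → write 1, move →, go to q0
q0 | 11[1]1010   read 1 → write 1, move →, go to q0
q0 | 111[1]010   read 1 → write 1, move →, go to q0
q0 | 1111[0]10   read 0 → write ., move ←, go to qH
qH | 111[1].10
At halt the head is at cell 3.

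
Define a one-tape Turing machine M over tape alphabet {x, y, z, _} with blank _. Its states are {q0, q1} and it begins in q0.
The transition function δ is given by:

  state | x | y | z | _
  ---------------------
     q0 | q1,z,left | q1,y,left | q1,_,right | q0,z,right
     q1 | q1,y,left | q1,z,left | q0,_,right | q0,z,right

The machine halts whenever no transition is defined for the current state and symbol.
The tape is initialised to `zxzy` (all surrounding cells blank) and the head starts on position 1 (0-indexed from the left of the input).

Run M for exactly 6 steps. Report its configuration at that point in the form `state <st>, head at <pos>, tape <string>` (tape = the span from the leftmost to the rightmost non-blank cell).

q0 | z[x]zy   read x → write z, move left, go to q1
q1 | [z]zzy   read z → write _, move right, go to q0
q0 | _[z]zy   read z → write _, move right, go to q1
q1 | __[z]y   read z → write _, move right, go to q0
q0 | ___[y]   read y → write y, move left, go to q1
q1 | __[_]y   read _ → write z, move right, go to q0
q0 | __z[y]
After 6 steps: state q0, head at 3, tape zy.

state q0, head at 3, tape zy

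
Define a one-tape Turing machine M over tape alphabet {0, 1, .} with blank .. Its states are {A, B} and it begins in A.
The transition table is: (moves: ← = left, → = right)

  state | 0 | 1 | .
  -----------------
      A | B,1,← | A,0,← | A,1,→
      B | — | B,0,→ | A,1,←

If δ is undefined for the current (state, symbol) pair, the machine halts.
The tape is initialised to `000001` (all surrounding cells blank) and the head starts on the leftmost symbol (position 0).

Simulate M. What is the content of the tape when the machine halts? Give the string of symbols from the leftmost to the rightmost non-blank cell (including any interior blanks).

A | ...[0]00001   read 0 → write 1, move ←, go to B
B | ..[.]100001   read . → write 1, move ←, go to A
A | .[.]1100001   read . → write 1, move →, go to A
A | .1[1]100001   read 1 → write 0, move ←, go to A
A | .[1]0100001   read 1 → write 0, move ←, go to A
A | [.]00100001   read . → write 1, move →, go to A
A | 1[0]0100001   read 0 → write 1, move ←, go to B
B | [1]10100001   read 1 → write 0, move →, go to B
B | 0[1]0100001   read 1 → write 0, move →, go to B
B | 00[0]100001
The non-blank tape span at halt is 000100001.

000100001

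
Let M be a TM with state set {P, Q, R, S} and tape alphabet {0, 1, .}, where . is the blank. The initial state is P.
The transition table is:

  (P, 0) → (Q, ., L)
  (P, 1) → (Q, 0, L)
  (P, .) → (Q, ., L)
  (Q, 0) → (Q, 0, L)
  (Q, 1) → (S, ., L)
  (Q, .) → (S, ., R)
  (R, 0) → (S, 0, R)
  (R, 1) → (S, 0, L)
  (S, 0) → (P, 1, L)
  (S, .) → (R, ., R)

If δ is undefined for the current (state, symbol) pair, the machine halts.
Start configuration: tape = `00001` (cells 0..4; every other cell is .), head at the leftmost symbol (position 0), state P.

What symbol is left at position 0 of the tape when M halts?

.

state=P head=0 tape=.[0]0001   (P,0)→(Q,.,L)
state=Q head=-1 tape=[.].0001   (Q,.)→(S,.,R)
state=S head=0 tape=.[.]0001   (S,.)→(R,.,R)
state=R head=1 tape=..[0]001   (R,0)→(S,0,R)
state=S head=2 tape=..0[0]01   (S,0)→(P,1,L)
state=P head=1 tape=..[0]101   (P,0)→(Q,.,L)
state=Q head=0 tape=.[.].101   (Q,.)→(S,.,R)
state=S head=1 tape=..[.]101   (S,.)→(R,.,R)
state=R head=2 tape=...[1]01   (R,1)→(S,0,L)
state=S head=1 tape=..[.]001   (S,.)→(R,.,R)
state=R head=2 tape=...[0]01   (R,0)→(S,0,R)
state=S head=3 tape=...0[0]1   (S,0)→(P,1,L)
state=P head=2 tape=...[0]11   (P,0)→(Q,.,L)
state=Q head=1 tape=..[.].11   (Q,.)→(S,.,R)
state=S head=2 tape=...[.]11   (S,.)→(R,.,R)
state=R head=3 tape=....[1]1   (R,1)→(S,0,L)
state=S head=2 tape=...[.]01   (S,.)→(R,.,R)
state=R head=3 tape=....[0]1   (R,0)→(S,0,R)
state=S head=4 tape=....0[1]
Cell 0 holds . when M halts.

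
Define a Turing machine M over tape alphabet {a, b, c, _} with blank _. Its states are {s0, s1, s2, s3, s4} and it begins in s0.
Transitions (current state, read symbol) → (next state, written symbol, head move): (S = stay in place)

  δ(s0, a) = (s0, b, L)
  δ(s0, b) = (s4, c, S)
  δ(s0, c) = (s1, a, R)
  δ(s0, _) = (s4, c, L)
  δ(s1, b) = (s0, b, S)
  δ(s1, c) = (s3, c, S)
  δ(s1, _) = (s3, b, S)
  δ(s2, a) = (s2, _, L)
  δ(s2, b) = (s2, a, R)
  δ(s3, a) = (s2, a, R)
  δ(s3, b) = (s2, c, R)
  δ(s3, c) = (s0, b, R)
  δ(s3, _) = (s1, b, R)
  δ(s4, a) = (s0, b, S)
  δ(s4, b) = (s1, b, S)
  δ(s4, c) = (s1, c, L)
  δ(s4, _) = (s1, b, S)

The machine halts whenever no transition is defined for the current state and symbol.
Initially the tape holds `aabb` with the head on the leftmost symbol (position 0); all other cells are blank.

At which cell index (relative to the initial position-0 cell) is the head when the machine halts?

state=s0 head=0 tape=___[a]abb   (s0,a)→(s0,b,L)
state=s0 head=-1 tape=__[_]babb   (s0,_)→(s4,c,L)
state=s4 head=-2 tape=_[_]cbabb   (s4,_)→(s1,b,S)
state=s1 head=-2 tape=_[b]cbabb   (s1,b)→(s0,b,S)
state=s0 head=-2 tape=_[b]cbabb   (s0,b)→(s4,c,S)
state=s4 head=-2 tape=_[c]cbabb   (s4,c)→(s1,c,L)
state=s1 head=-3 tape=[_]ccbabb   (s1,_)→(s3,b,S)
state=s3 head=-3 tape=[b]ccbabb   (s3,b)→(s2,c,R)
state=s2 head=-2 tape=c[c]cbabb
At halt the head is at cell -2.

-2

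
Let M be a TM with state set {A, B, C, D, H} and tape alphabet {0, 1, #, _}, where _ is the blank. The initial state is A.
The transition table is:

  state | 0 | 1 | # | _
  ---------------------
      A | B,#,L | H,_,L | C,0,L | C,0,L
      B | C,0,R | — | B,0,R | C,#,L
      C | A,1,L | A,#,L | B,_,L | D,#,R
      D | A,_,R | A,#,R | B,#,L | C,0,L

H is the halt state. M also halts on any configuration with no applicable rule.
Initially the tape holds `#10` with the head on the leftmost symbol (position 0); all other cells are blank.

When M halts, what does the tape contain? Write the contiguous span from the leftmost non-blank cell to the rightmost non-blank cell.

state=A head=0 tape=_[#]10   (A,#)→(C,0,L)
state=C head=-1 tape=[_]010   (C,_)→(D,#,R)
state=D head=0 tape=#[0]10   (D,0)→(A,_,R)
state=A head=1 tape=#_[1]0   (A,1)→(H,_,L)
state=H head=0 tape=#[_]_0
The non-blank tape span at halt is #__0.

#__0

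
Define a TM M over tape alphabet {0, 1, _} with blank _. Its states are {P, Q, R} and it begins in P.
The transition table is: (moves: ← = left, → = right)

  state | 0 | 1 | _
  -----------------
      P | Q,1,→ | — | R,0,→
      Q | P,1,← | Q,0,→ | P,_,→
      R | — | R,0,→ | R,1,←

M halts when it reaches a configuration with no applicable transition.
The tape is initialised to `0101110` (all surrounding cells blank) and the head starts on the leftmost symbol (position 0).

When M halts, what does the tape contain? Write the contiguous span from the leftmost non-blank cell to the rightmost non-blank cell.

1100010_01

state=P head=0 tape=[0]101110___   (P,0)→(Q,1,→)
state=Q head=1 tape=1[1]01110___   (Q,1)→(Q,0,→)
state=Q head=2 tape=10[0]1110___   (Q,0)→(P,1,←)
state=P head=1 tape=1[0]11110___   (P,0)→(Q,1,→)
state=Q head=2 tape=11[1]1110___   (Q,1)→(Q,0,→)
state=Q head=3 tape=110[1]110___   (Q,1)→(Q,0,→)
state=Q head=4 tape=1100[1]10___   (Q,1)→(Q,0,→)
state=Q head=5 tape=11000[1]0___   (Q,1)→(Q,0,→)
state=Q head=6 tape=110000[0]___   (Q,0)→(P,1,←)
state=P head=5 tape=11000[0]1___   (P,0)→(Q,1,→)
state=Q head=6 tape=110001[1]___   (Q,1)→(Q,0,→)
state=Q head=7 tape=1100010[_]__   (Q,_)→(P,_,→)
state=P head=8 tape=1100010_[_]_   (P,_)→(R,0,→)
state=R head=9 tape=1100010_0[_]   (R,_)→(R,1,←)
state=R head=8 tape=1100010_[0]1
The non-blank tape span at halt is 1100010_01.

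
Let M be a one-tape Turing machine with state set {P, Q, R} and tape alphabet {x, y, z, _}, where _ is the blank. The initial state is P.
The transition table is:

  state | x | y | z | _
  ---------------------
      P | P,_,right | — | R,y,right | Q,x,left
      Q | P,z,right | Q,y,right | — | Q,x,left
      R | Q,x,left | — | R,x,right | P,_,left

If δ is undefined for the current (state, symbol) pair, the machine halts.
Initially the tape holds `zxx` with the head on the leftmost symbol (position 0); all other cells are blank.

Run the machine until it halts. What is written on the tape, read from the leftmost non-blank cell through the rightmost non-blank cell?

state=P head=0 tape=[z]xx_   (P,z)→(R,y,right)
state=R head=1 tape=y[x]x_   (R,x)→(Q,x,left)
state=Q head=0 tape=[y]xx_   (Q,y)→(Q,y,right)
state=Q head=1 tape=y[x]x_   (Q,x)→(P,z,right)
state=P head=2 tape=yz[x]_   (P,x)→(P,_,right)
state=P head=3 tape=yz_[_]   (P,_)→(Q,x,left)
state=Q head=2 tape=yz[_]x   (Q,_)→(Q,x,left)
state=Q head=1 tape=y[z]xx
The non-blank tape span at halt is yzxx.

yzxx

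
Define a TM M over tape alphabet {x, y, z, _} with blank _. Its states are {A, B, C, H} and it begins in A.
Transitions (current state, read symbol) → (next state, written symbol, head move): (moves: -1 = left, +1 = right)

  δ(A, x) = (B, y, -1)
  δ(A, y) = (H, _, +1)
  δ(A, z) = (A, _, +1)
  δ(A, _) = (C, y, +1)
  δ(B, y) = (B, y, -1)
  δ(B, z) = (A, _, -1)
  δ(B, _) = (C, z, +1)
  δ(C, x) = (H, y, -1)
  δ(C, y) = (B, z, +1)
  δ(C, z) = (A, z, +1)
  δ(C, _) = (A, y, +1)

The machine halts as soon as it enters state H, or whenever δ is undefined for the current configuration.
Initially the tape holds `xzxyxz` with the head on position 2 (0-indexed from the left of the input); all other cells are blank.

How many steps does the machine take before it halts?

state=A head=2 tape=_xz[x]yxz   (A,x)→(B,y,-1)
state=B head=1 tape=_x[z]yyxz   (B,z)→(A,_,-1)
state=A head=0 tape=_[x]_yyxz   (A,x)→(B,y,-1)
state=B head=-1 tape=[_]y_yyxz   (B,_)→(C,z,+1)
state=C head=0 tape=z[y]_yyxz   (C,y)→(B,z,+1)
state=B head=1 tape=zz[_]yyxz   (B,_)→(C,z,+1)
state=C head=2 tape=zzz[y]yxz   (C,y)→(B,z,+1)
state=B head=3 tape=zzzz[y]xz   (B,y)→(B,y,-1)
state=B head=2 tape=zzz[z]yxz   (B,z)→(A,_,-1)
state=A head=1 tape=zz[z]_yxz   (A,z)→(A,_,+1)
state=A head=2 tape=zz_[_]yxz   (A,_)→(C,y,+1)
state=C head=3 tape=zz_y[y]xz   (C,y)→(B,z,+1)
state=B head=4 tape=zz_yz[x]z
M halts after 12 transitions.

12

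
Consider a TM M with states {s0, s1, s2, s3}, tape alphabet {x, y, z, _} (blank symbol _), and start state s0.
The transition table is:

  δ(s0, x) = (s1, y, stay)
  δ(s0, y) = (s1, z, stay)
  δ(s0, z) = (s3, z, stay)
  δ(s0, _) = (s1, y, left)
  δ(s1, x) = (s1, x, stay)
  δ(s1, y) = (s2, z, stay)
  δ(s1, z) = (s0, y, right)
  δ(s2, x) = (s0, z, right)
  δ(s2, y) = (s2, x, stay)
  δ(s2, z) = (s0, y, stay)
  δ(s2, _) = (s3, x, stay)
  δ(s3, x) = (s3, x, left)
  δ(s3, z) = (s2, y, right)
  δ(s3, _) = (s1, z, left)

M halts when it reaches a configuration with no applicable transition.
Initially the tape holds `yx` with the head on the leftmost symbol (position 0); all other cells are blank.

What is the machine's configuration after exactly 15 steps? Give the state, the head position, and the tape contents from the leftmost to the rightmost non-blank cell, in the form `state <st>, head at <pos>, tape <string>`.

state s1, head at 2, tape yyyy

s0 | [y]x__   read y → write z, move stay, go to s1
s1 | [z]x__   read z → write y, move right, go to s0
s0 | y[x]__   read x → write y, move stay, go to s1
s1 | y[y]__   read y → write z, move stay, go to s2
s2 | y[z]__   read z → write y, move stay, go to s0
s0 | y[y]__   read y → write z, move stay, go to s1
s1 | y[z]__   read z → write y, move right, go to s0
s0 | yy[_]_   read _ → write y, move left, go to s1
s1 | y[y]y_   read y → write z, move stay, go to s2
s2 | y[z]y_   read z → write y, move stay, go to s0
s0 | y[y]y_   read y → write z, move stay, go to s1
s1 | y[z]y_   read z → write y, move right, go to s0
s0 | yy[y]_   read y → write z, move stay, go to s1
s1 | yy[z]_   read z → write y, move right, go to s0
s0 | yyy[_]   read _ → write y, move left, go to s1
s1 | yy[y]y
After 15 steps: state s1, head at 2, tape yyyy.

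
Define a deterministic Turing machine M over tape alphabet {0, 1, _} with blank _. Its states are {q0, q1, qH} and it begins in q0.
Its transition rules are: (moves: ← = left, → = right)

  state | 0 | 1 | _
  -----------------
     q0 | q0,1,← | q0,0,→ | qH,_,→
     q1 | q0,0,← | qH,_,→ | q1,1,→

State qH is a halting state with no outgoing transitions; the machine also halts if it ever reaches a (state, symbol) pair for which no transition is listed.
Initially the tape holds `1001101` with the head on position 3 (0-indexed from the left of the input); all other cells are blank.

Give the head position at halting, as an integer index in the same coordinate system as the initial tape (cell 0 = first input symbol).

q0 | 100[1]101__   read 1 → write 0, move →, go to q0
q0 | 1000[1]01__   read 1 → write 0, move →, go to q0
q0 | 10000[0]1__   read 0 → write 1, move ←, go to q0
q0 | 1000[0]11__   read 0 → write 1, move ←, go to q0
q0 | 100[0]111__   read 0 → write 1, move ←, go to q0
q0 | 10[0]1111__   read 0 → write 1, move ←, go to q0
q0 | 1[0]11111__   read 0 → write 1, move ←, go to q0
q0 | [1]111111__   read 1 → write 0, move →, go to q0
q0 | 0[1]11111__   read 1 → write 0, move →, go to q0
q0 | 00[1]1111__   read 1 → write 0, move →, go to q0
q0 | 000[1]111__   read 1 → write 0, move →, go to q0
q0 | 0000[1]11__   read 1 → write 0, move →, go to q0
q0 | 00000[1]1__   read 1 → write 0, move →, go to q0
q0 | 000000[1]__   read 1 → write 0, move →, go to q0
q0 | 0000000[_]_   read _ → write _, move →, go to qH
qH | 0000000_[_]
At halt the head is at cell 8.

8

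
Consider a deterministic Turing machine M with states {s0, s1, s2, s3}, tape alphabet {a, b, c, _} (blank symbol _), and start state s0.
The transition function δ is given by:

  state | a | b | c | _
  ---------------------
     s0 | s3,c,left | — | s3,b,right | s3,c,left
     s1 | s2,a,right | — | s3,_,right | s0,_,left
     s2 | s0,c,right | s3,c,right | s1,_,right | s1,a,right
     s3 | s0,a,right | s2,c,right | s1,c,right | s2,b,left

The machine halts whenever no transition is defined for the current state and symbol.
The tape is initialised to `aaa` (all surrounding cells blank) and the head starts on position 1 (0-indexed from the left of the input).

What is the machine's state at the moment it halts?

s0 | a[a]a____   read a → write c, move left, go to s3
s3 | [a]ca____   read a → write a, move right, go to s0
s0 | a[c]a____   read c → write b, move right, go to s3
s3 | ab[a]____   read a → write a, move right, go to s0
s0 | aba[_]___   read _ → write c, move left, go to s3
s3 | ab[a]c___   read a → write a, move right, go to s0
s0 | aba[c]___   read c → write b, move right, go to s3
s3 | abab[_]__   read _ → write b, move left, go to s2
s2 | aba[b]b__   read b → write c, move right, go to s3
s3 | abac[b]__   read b → write c, move right, go to s2
s2 | abacc[_]_   read _ → write a, move right, go to s1
s1 | abacca[_]   read _ → write _, move left, go to s0
s0 | abacc[a]_   read a → write c, move left, go to s3
s3 | abac[c]c_   read c → write c, move right, go to s1
s1 | abacc[c]_   read c → write _, move right, go to s3
s3 | abacc_[_]   read _ → write b, move left, go to s2
s2 | abacc[_]b   read _ → write a, move right, go to s1
s1 | abacca[b]
No transition is defined for (s1, b); M halts in state s1.

s1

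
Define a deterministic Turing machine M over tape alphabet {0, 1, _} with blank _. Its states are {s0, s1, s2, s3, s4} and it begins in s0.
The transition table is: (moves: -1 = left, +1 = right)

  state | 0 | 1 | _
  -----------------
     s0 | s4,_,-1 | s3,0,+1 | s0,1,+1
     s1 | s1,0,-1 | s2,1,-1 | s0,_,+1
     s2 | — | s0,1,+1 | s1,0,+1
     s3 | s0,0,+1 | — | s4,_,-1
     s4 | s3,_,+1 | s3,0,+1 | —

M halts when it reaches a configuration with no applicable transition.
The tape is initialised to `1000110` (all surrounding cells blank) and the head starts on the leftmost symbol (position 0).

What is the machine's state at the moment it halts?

s0 | [1]000110   read 1 → write 0, move +1, go to s3
s3 | 0[0]00110   read 0 → write 0, move +1, go to s0
s0 | 00[0]0110   read 0 → write _, move -1, go to s4
s4 | 0[0]_0110   read 0 → write _, move +1, go to s3
s3 | 0_[_]0110   read _ → write _, move -1, go to s4
s4 | 0[_]_0110
No transition is defined for (s4, _); M halts in state s4.

s4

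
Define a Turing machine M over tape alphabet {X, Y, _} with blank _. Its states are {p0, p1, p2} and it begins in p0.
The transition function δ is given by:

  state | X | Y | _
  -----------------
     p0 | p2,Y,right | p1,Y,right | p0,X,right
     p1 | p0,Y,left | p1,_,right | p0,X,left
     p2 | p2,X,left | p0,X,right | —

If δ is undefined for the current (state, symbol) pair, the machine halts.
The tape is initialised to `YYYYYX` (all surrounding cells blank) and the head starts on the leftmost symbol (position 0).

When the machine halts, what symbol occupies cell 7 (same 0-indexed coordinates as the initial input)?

state=p0 head=0 tape=[Y]YYYYX___   (p0,Y)→(p1,Y,right)
state=p1 head=1 tape=Y[Y]YYYX___   (p1,Y)→(p1,_,right)
state=p1 head=2 tape=Y_[Y]YYX___   (p1,Y)→(p1,_,right)
state=p1 head=3 tape=Y__[Y]YX___   (p1,Y)→(p1,_,right)
state=p1 head=4 tape=Y___[Y]X___   (p1,Y)→(p1,_,right)
state=p1 head=5 tape=Y____[X]___   (p1,X)→(p0,Y,left)
state=p0 head=4 tape=Y___[_]Y___   (p0,_)→(p0,X,right)
state=p0 head=5 tape=Y___X[Y]___   (p0,Y)→(p1,Y,right)
state=p1 head=6 tape=Y___XY[_]__   (p1,_)→(p0,X,left)
state=p0 head=5 tape=Y___X[Y]X__   (p0,Y)→(p1,Y,right)
state=p1 head=6 tape=Y___XY[X]__   (p1,X)→(p0,Y,left)
state=p0 head=5 tape=Y___X[Y]Y__   (p0,Y)→(p1,Y,right)
state=p1 head=6 tape=Y___XY[Y]__   (p1,Y)→(p1,_,right)
state=p1 head=7 tape=Y___XY_[_]_   (p1,_)→(p0,X,left)
state=p0 head=6 tape=Y___XY[_]X_   (p0,_)→(p0,X,right)
state=p0 head=7 tape=Y___XYX[X]_   (p0,X)→(p2,Y,right)
state=p2 head=8 tape=Y___XYXY[_]
Cell 7 holds Y when M halts.

Y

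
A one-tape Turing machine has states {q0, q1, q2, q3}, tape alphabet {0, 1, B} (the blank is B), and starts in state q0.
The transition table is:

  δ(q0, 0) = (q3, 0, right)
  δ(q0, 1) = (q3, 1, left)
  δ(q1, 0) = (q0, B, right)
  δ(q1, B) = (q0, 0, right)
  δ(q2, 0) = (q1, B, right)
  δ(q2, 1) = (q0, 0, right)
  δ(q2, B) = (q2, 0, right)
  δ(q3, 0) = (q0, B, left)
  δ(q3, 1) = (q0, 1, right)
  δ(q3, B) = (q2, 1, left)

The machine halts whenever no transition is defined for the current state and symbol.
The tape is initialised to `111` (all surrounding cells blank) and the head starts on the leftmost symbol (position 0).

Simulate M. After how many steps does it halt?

9

q0 | BB[1]11   read 1 → write 1, move left, go to q3
q3 | B[B]111   read B → write 1, move left, go to q2
q2 | [B]1111   read B → write 0, move right, go to q2
q2 | 0[1]111   read 1 → write 0, move right, go to q0
q0 | 00[1]11   read 1 → write 1, move left, go to q3
q3 | 0[0]111   read 0 → write B, move left, go to q0
q0 | [0]B111   read 0 → write 0, move right, go to q3
q3 | 0[B]111   read B → write 1, move left, go to q2
q2 | [0]1111   read 0 → write B, move right, go to q1
q1 | B[1]111
M halts after 9 transitions.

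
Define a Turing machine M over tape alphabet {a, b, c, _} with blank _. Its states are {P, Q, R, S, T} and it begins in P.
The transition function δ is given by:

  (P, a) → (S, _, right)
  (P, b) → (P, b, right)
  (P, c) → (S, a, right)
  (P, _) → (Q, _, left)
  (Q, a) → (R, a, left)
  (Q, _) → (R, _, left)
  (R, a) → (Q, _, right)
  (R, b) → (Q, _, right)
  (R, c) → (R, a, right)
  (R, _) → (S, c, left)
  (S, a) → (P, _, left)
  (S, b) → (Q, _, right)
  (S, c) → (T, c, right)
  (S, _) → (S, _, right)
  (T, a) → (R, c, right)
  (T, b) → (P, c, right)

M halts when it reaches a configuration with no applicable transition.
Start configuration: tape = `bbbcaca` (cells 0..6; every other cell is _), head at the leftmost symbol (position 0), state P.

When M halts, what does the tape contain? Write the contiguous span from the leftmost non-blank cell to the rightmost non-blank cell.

state=P head=0 tape=[b]bbcaca_   (P,b)→(P,b,right)
state=P head=1 tape=b[b]bcaca_   (P,b)→(P,b,right)
state=P head=2 tape=bb[b]caca_   (P,b)→(P,b,right)
state=P head=3 tape=bbb[c]aca_   (P,c)→(S,a,right)
state=S head=4 tape=bbba[a]ca_   (S,a)→(P,_,left)
state=P head=3 tape=bbb[a]_ca_   (P,a)→(S,_,right)
state=S head=4 tape=bbb_[_]ca_   (S,_)→(S,_,right)
state=S head=5 tape=bbb__[c]a_   (S,c)→(T,c,right)
state=T head=6 tape=bbb__c[a]_   (T,a)→(R,c,right)
state=R head=7 tape=bbb__cc[_]   (R,_)→(S,c,left)
state=S head=6 tape=bbb__c[c]c   (S,c)→(T,c,right)
state=T head=7 tape=bbb__cc[c]
The non-blank tape span at halt is bbb__ccc.

bbb__ccc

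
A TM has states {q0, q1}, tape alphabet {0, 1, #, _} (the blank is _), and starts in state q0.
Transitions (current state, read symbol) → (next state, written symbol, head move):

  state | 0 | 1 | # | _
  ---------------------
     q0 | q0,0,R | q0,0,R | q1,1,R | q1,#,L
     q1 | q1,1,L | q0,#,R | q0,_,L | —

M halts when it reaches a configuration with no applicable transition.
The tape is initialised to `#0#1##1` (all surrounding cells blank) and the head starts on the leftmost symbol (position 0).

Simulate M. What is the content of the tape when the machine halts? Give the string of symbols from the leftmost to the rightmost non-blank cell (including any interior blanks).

state=q0 head=0 tape=__[#]0#1##1   (q0,#)→(q1,1,R)
state=q1 head=1 tape=__1[0]#1##1   (q1,0)→(q1,1,L)
state=q1 head=0 tape=__[1]1#1##1   (q1,1)→(q0,#,R)
state=q0 head=1 tape=__#[1]#1##1   (q0,1)→(q0,0,R)
state=q0 head=2 tape=__#0[#]1##1   (q0,#)→(q1,1,R)
state=q1 head=3 tape=__#01[1]##1   (q1,1)→(q0,#,R)
state=q0 head=4 tape=__#01#[#]#1   (q0,#)→(q1,1,R)
state=q1 head=5 tape=__#01#1[#]1   (q1,#)→(q0,_,L)
state=q0 head=4 tape=__#01#[1]_1   (q0,1)→(q0,0,R)
state=q0 head=5 tape=__#01#0[_]1   (q0,_)→(q1,#,L)
state=q1 head=4 tape=__#01#[0]#1   (q1,0)→(q1,1,L)
state=q1 head=3 tape=__#01[#]1#1   (q1,#)→(q0,_,L)
state=q0 head=2 tape=__#0[1]_1#1   (q0,1)→(q0,0,R)
state=q0 head=3 tape=__#00[_]1#1   (q0,_)→(q1,#,L)
state=q1 head=2 tape=__#0[0]#1#1   (q1,0)→(q1,1,L)
state=q1 head=1 tape=__#[0]1#1#1   (q1,0)→(q1,1,L)
state=q1 head=0 tape=__[#]11#1#1   (q1,#)→(q0,_,L)
state=q0 head=-1 tape=_[_]_11#1#1   (q0,_)→(q1,#,L)
state=q1 head=-2 tape=[_]#_11#1#1
The non-blank tape span at halt is #_11#1#1.

#_11#1#1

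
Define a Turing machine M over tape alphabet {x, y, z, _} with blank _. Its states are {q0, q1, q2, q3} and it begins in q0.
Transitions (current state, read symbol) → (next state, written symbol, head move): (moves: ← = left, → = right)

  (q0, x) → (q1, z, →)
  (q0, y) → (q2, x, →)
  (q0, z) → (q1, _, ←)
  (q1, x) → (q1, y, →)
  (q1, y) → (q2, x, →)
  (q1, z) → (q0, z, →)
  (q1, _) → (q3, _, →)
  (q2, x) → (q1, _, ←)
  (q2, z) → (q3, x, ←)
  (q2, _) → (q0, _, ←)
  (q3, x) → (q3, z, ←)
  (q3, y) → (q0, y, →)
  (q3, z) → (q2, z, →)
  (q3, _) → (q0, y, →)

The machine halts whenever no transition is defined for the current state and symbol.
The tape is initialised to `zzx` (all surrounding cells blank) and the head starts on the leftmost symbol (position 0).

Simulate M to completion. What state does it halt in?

q0

state=q0 head=0 tape=_[z]zx__   (q0,z)→(q1,_,←)
state=q1 head=-1 tape=[_]_zx__   (q1,_)→(q3,_,→)
state=q3 head=0 tape=_[_]zx__   (q3,_)→(q0,y,→)
state=q0 head=1 tape=_y[z]x__   (q0,z)→(q1,_,←)
state=q1 head=0 tape=_[y]_x__   (q1,y)→(q2,x,→)
state=q2 head=1 tape=_x[_]x__   (q2,_)→(q0,_,←)
state=q0 head=0 tape=_[x]_x__   (q0,x)→(q1,z,→)
state=q1 head=1 tape=_z[_]x__   (q1,_)→(q3,_,→)
state=q3 head=2 tape=_z_[x]__   (q3,x)→(q3,z,←)
state=q3 head=1 tape=_z[_]z__   (q3,_)→(q0,y,→)
state=q0 head=2 tape=_zy[z]__   (q0,z)→(q1,_,←)
state=q1 head=1 tape=_z[y]___   (q1,y)→(q2,x,→)
state=q2 head=2 tape=_zx[_]__   (q2,_)→(q0,_,←)
state=q0 head=1 tape=_z[x]___   (q0,x)→(q1,z,→)
state=q1 head=2 tape=_zz[_]__   (q1,_)→(q3,_,→)
state=q3 head=3 tape=_zz_[_]_   (q3,_)→(q0,y,→)
state=q0 head=4 tape=_zz_y[_]
No transition is defined for (q0, _); M halts in state q0.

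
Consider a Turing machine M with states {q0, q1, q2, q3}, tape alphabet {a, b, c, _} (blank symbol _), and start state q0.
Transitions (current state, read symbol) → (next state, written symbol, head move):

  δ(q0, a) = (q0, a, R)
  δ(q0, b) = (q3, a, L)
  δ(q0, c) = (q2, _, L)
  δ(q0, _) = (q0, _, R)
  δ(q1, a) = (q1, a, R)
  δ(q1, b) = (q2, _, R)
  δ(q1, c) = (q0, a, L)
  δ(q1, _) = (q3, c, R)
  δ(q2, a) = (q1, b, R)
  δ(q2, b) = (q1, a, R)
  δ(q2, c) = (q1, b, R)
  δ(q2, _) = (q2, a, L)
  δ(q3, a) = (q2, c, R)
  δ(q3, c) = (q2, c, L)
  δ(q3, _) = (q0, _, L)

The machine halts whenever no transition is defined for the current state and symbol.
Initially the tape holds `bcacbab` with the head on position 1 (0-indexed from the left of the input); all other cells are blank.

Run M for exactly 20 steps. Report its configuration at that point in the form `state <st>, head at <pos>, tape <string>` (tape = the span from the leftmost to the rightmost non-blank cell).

state q2, head at 7, tape accb_aab

state=q0 head=1 tape=b[c]acbab___   (q0,c)→(q2,_,L)
state=q2 head=0 tape=[b]_acbab___   (q2,b)→(q1,a,R)
state=q1 head=1 tape=a[_]acbab___   (q1,_)→(q3,c,R)
state=q3 head=2 tape=ac[a]cbab___   (q3,a)→(q2,c,R)
state=q2 head=3 tape=acc[c]bab___   (q2,c)→(q1,b,R)
state=q1 head=4 tape=accb[b]ab___   (q1,b)→(q2,_,R)
state=q2 head=5 tape=accb_[a]b___   (q2,a)→(q1,b,R)
state=q1 head=6 tape=accb_b[b]___   (q1,b)→(q2,_,R)
state=q2 head=7 tape=accb_b_[_]__   (q2,_)→(q2,a,L)
state=q2 head=6 tape=accb_b[_]a__   (q2,_)→(q2,a,L)
state=q2 head=5 tape=accb_[b]aa__   (q2,b)→(q1,a,R)
state=q1 head=6 tape=accb_a[a]a__   (q1,a)→(q1,a,R)
state=q1 head=7 tape=accb_aa[a]__   (q1,a)→(q1,a,R)
state=q1 head=8 tape=accb_aaa[_]_   (q1,_)→(q3,c,R)
state=q3 head=9 tape=accb_aaac[_]   (q3,_)→(q0,_,L)
state=q0 head=8 tape=accb_aaa[c]_   (q0,c)→(q2,_,L)
state=q2 head=7 tape=accb_aa[a]__   (q2,a)→(q1,b,R)
state=q1 head=8 tape=accb_aab[_]_   (q1,_)→(q3,c,R)
state=q3 head=9 tape=accb_aabc[_]   (q3,_)→(q0,_,L)
state=q0 head=8 tape=accb_aab[c]_   (q0,c)→(q2,_,L)
state=q2 head=7 tape=accb_aa[b]__
After 20 steps: state q2, head at 7, tape accb_aab.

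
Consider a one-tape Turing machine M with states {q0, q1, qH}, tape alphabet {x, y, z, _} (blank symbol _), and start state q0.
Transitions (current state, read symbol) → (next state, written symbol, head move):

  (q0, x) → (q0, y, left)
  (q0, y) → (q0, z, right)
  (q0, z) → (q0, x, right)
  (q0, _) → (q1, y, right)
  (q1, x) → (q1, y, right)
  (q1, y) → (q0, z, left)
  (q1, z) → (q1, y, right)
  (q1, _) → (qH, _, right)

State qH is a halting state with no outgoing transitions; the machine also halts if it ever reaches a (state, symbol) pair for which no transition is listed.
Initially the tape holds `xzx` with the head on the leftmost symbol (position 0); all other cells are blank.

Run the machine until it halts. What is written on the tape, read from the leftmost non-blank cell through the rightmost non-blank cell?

xzzzy

q0 | _[x]zx___   read x → write y, move left, go to q0
q0 | [_]yzx___   read _ → write y, move right, go to q1
q1 | y[y]zx___   read y → write z, move left, go to q0
q0 | [y]zzx___   read y → write z, move right, go to q0
q0 | z[z]zx___   read z → write x, move right, go to q0
q0 | zx[z]x___   read z → write x, move right, go to q0
q0 | zxx[x]___   read x → write y, move left, go to q0
q0 | zx[x]y___   read x → write y, move left, go to q0
q0 | z[x]yy___   read x → write y, move left, go to q0
q0 | [z]yyy___   read z → write x, move right, go to q0
q0 | x[y]yy___   read y → write z, move right, go to q0
q0 | xz[y]y___   read y → write z, move right, go to q0
q0 | xzz[y]___   read y → write z, move right, go to q0
q0 | xzzz[_]__   read _ → write y, move right, go to q1
q1 | xzzzy[_]_   read _ → write _, move right, go to qH
qH | xzzzy_[_]
The non-blank tape span at halt is xzzzy.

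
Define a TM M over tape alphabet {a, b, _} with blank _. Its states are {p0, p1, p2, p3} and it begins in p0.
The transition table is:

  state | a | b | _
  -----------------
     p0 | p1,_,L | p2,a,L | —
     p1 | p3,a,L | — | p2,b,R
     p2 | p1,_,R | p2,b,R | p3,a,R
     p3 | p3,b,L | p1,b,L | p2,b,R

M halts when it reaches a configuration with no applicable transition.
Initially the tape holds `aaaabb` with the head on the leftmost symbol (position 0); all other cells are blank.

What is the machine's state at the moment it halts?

p1

state=p0 head=0 tape=__[a]aaabb   (p0,a)→(p1,_,L)
state=p1 head=-1 tape=_[_]_aaabb   (p1,_)→(p2,b,R)
state=p2 head=0 tape=_b[_]aaabb   (p2,_)→(p3,a,R)
state=p3 head=1 tape=_ba[a]aabb   (p3,a)→(p3,b,L)
state=p3 head=0 tape=_b[a]baabb   (p3,a)→(p3,b,L)
state=p3 head=-1 tape=_[b]bbaabb   (p3,b)→(p1,b,L)
state=p1 head=-2 tape=[_]bbbaabb   (p1,_)→(p2,b,R)
state=p2 head=-1 tape=b[b]bbaabb   (p2,b)→(p2,b,R)
state=p2 head=0 tape=bb[b]baabb   (p2,b)→(p2,b,R)
state=p2 head=1 tape=bbb[b]aabb   (p2,b)→(p2,b,R)
state=p2 head=2 tape=bbbb[a]abb   (p2,a)→(p1,_,R)
state=p1 head=3 tape=bbbb_[a]bb   (p1,a)→(p3,a,L)
state=p3 head=2 tape=bbbb[_]abb   (p3,_)→(p2,b,R)
state=p2 head=3 tape=bbbbb[a]bb   (p2,a)→(p1,_,R)
state=p1 head=4 tape=bbbbb_[b]b
No transition is defined for (p1, b); M halts in state p1.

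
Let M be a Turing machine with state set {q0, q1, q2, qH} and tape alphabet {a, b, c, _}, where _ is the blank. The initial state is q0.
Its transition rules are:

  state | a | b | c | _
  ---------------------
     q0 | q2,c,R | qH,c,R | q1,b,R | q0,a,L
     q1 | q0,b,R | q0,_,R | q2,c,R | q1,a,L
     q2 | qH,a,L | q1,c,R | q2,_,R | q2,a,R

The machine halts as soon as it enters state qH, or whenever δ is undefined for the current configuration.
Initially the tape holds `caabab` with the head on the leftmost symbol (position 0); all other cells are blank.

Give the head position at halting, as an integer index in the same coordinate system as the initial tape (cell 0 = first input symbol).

q0 | [c]aabab_   read c → write b, move R, go to q1
q1 | b[a]abab_   read a → write b, move R, go to q0
q0 | bb[a]bab_   read a → write c, move R, go to q2
q2 | bbc[b]ab_   read b → write c, move R, go to q1
q1 | bbcc[a]b_   read a → write b, move R, go to q0
q0 | bbccb[b]_   read b → write c, move R, go to qH
qH | bbccbc[_]
At halt the head is at cell 6.

6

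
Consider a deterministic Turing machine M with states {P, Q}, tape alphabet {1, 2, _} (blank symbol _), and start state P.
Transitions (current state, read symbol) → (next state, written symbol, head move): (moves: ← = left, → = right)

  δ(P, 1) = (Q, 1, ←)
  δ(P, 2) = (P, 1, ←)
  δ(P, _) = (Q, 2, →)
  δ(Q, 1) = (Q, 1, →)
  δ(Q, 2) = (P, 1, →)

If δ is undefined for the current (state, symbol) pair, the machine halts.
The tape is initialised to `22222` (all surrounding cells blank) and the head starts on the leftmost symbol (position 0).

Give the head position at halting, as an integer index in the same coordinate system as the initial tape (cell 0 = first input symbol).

5

P | _[2]2222_   read 2 → write 1, move ←, go to P
P | [_]12222_   read _ → write 2, move →, go to Q
Q | 2[1]2222_   read 1 → write 1, move →, go to Q
Q | 21[2]222_   read 2 → write 1, move →, go to P
P | 211[2]22_   read 2 → write 1, move ←, go to P
P | 21[1]122_   read 1 → write 1, move ←, go to Q
Q | 2[1]1122_   read 1 → write 1, move →, go to Q
Q | 21[1]122_   read 1 → write 1, move →, go to Q
Q | 211[1]22_   read 1 → write 1, move →, go to Q
Q | 2111[2]2_   read 2 → write 1, move →, go to P
P | 21111[2]_   read 2 → write 1, move ←, go to P
P | 2111[1]1_   read 1 → write 1, move ←, go to Q
Q | 211[1]11_   read 1 → write 1, move →, go to Q
Q | 2111[1]1_   read 1 → write 1, move →, go to Q
Q | 21111[1]_   read 1 → write 1, move →, go to Q
Q | 211111[_]
At halt the head is at cell 5.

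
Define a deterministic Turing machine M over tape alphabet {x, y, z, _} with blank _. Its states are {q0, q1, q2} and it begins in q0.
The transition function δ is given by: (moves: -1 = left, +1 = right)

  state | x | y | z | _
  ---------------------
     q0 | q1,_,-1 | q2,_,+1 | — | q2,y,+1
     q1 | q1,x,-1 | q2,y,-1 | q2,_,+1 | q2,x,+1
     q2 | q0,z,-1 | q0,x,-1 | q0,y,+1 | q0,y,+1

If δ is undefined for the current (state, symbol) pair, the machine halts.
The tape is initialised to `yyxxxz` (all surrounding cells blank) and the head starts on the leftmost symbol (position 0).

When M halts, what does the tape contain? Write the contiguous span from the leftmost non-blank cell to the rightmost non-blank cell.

yyy_yz

state=q0 head=0 tape=[y]yxxxz   (q0,y)→(q2,_,+1)
state=q2 head=1 tape=_[y]xxxz   (q2,y)→(q0,x,-1)
state=q0 head=0 tape=[_]xxxxz   (q0,_)→(q2,y,+1)
state=q2 head=1 tape=y[x]xxxz   (q2,x)→(q0,z,-1)
state=q0 head=0 tape=[y]zxxxz   (q0,y)→(q2,_,+1)
state=q2 head=1 tape=_[z]xxxz   (q2,z)→(q0,y,+1)
state=q0 head=2 tape=_y[x]xxz   (q0,x)→(q1,_,-1)
state=q1 head=1 tape=_[y]_xxz   (q1,y)→(q2,y,-1)
state=q2 head=0 tape=[_]y_xxz   (q2,_)→(q0,y,+1)
state=q0 head=1 tape=y[y]_xxz   (q0,y)→(q2,_,+1)
state=q2 head=2 tape=y_[_]xxz   (q2,_)→(q0,y,+1)
state=q0 head=3 tape=y_y[x]xz   (q0,x)→(q1,_,-1)
state=q1 head=2 tape=y_[y]_xz   (q1,y)→(q2,y,-1)
state=q2 head=1 tape=y[_]y_xz   (q2,_)→(q0,y,+1)
state=q0 head=2 tape=yy[y]_xz   (q0,y)→(q2,_,+1)
state=q2 head=3 tape=yy_[_]xz   (q2,_)→(q0,y,+1)
state=q0 head=4 tape=yy_y[x]z   (q0,x)→(q1,_,-1)
state=q1 head=3 tape=yy_[y]_z   (q1,y)→(q2,y,-1)
state=q2 head=2 tape=yy[_]y_z   (q2,_)→(q0,y,+1)
state=q0 head=3 tape=yyy[y]_z   (q0,y)→(q2,_,+1)
state=q2 head=4 tape=yyy_[_]z   (q2,_)→(q0,y,+1)
state=q0 head=5 tape=yyy_y[z]
The non-blank tape span at halt is yyy_yz.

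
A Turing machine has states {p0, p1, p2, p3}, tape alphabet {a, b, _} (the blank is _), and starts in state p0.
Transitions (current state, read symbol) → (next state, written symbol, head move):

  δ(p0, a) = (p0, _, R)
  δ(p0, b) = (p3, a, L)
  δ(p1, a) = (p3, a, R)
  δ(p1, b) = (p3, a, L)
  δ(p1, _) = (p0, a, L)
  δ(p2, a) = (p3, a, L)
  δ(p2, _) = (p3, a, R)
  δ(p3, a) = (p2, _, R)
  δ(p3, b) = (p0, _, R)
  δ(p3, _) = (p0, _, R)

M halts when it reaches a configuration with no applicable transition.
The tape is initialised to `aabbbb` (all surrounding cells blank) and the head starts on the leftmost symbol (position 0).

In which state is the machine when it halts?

p0

p0 | [a]abbbb_   read a → write _, move R, go to p0
p0 | _[a]bbbb_   read a → write _, move R, go to p0
p0 | __[b]bbb_   read b → write a, move L, go to p3
p3 | _[_]abbb_   read _ → write _, move R, go to p0
p0 | __[a]bbb_   read a → write _, move R, go to p0
p0 | ___[b]bb_   read b → write a, move L, go to p3
p3 | __[_]abb_   read _ → write _, move R, go to p0
p0 | ___[a]bb_   read a → write _, move R, go to p0
p0 | ____[b]b_   read b → write a, move L, go to p3
p3 | ___[_]ab_   read _ → write _, move R, go to p0
p0 | ____[a]b_   read a → write _, move R, go to p0
p0 | _____[b]_   read b → write a, move L, go to p3
p3 | ____[_]a_   read _ → write _, move R, go to p0
p0 | _____[a]_   read a → write _, move R, go to p0
p0 | ______[_]
No transition is defined for (p0, _); M halts in state p0.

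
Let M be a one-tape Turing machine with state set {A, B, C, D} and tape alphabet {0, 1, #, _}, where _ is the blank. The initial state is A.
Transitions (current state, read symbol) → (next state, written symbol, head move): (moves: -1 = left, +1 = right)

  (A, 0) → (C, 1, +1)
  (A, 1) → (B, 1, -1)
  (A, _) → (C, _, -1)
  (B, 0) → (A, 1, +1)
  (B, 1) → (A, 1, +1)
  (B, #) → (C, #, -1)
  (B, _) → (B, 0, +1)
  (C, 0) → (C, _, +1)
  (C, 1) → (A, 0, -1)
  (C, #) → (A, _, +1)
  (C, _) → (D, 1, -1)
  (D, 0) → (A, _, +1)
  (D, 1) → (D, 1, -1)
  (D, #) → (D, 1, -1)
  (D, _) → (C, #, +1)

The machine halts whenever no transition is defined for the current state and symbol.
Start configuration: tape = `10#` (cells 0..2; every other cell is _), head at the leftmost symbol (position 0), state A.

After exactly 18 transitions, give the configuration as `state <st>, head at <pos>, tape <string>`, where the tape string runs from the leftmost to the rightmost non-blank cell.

state B, head at 0, tape 0111

state=A head=0 tape=_[1]0#_   (A,1)→(B,1,-1)
state=B head=-1 tape=[_]10#_   (B,_)→(B,0,+1)
state=B head=0 tape=0[1]0#_   (B,1)→(A,1,+1)
state=A head=1 tape=01[0]#_   (A,0)→(C,1,+1)
state=C head=2 tape=011[#]_   (C,#)→(A,_,+1)
state=A head=3 tape=011_[_]   (A,_)→(C,_,-1)
state=C head=2 tape=011[_]_   (C,_)→(D,1,-1)
state=D head=1 tape=01[1]1_   (D,1)→(D,1,-1)
state=D head=0 tape=0[1]11_   (D,1)→(D,1,-1)
state=D head=-1 tape=[0]111_   (D,0)→(A,_,+1)
state=A head=0 tape=_[1]11_   (A,1)→(B,1,-1)
state=B head=-1 tape=[_]111_   (B,_)→(B,0,+1)
state=B head=0 tape=0[1]11_   (B,1)→(A,1,+1)
state=A head=1 tape=01[1]1_   (A,1)→(B,1,-1)
state=B head=0 tape=0[1]11_   (B,1)→(A,1,+1)
state=A head=1 tape=01[1]1_   (A,1)→(B,1,-1)
state=B head=0 tape=0[1]11_   (B,1)→(A,1,+1)
state=A head=1 tape=01[1]1_   (A,1)→(B,1,-1)
state=B head=0 tape=0[1]11_
After 18 steps: state B, head at 0, tape 0111.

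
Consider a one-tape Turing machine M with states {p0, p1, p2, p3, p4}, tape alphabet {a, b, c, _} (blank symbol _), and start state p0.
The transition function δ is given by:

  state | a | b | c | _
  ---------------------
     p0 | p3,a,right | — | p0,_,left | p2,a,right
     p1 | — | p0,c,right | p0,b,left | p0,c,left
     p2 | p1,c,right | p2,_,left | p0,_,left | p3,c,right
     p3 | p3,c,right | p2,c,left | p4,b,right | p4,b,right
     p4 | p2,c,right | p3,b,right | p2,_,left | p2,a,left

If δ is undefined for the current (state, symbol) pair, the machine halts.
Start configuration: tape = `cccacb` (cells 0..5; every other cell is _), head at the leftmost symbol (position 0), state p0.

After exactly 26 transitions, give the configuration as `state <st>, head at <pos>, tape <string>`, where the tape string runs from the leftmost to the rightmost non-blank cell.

state p2, head at 4, tape acbcccb__a

p0 | __[c]ccacb__   read c → write _, move left, go to p0
p0 | _[_]_ccacb__   read _ → write a, move right, go to p2
p2 | _a[_]ccacb__   read _ → write c, move right, go to p3
p3 | _ac[c]cacb__   read c → write b, move right, go to p4
p4 | _acb[c]acb__   read c → write _, move left, go to p2
p2 | _ac[b]_acb__   read b → write _, move left, go to p2
p2 | _a[c]__acb__   read c → write _, move left, go to p0
p0 | _[a]___acb__   read a → write a, move right, go to p3
p3 | _a[_]__acb__   read _ → write b, move right, go to p4
p4 | _ab[_]_acb__   read _ → write a, move left, go to p2
p2 | _a[b]a_acb__   read b → write _, move left, go to p2
p2 | _[a]_a_acb__   read a → write c, move right, go to p1
p1 | _c[_]a_acb__   read _ → write c, move left, go to p0
p0 | _[c]ca_acb__   read c → write _, move left, go to p0
p0 | [_]_ca_acb__   read _ → write a, move right, go to p2
p2 | a[_]ca_acb__   read _ → write c, move right, go to p3
p3 | ac[c]a_acb__   read c → write b, move right, go to p4
p4 | acb[a]_acb__   read a → write c, move right, go to p2
p2 | acbc[_]acb__   read _ → write c, move right, go to p3
p3 | acbcc[a]cb__   read a → write c, move right, go to p3
p3 | acbccc[c]b__   read c → write b, move right, go to p4
p4 | acbcccb[b]__   read b → write b, move right, go to p3
p3 | acbcccbb[_]_   read _ → write b, move right, go to p4
p4 | acbcccbbb[_]   read _ → write a, move left, go to p2
p2 | acbcccbb[b]a   read b → write _, move left, go to p2
p2 | acbcccb[b]_a   read b → write _, move left, go to p2
p2 | acbccc[b]__a
After 26 steps: state p2, head at 4, tape acbcccb__a.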